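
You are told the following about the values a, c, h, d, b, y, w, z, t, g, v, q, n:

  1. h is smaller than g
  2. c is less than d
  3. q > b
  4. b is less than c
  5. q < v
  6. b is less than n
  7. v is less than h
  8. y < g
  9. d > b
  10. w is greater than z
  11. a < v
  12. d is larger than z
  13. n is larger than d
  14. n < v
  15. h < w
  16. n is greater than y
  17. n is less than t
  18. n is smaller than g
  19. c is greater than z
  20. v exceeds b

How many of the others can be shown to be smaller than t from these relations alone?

From t the given relations immediately reach n.
From those, b, y, d — 4 in total.
From those, z, c — 6 in total.
No other element is forced below t by the given relations, so the count is 6.

6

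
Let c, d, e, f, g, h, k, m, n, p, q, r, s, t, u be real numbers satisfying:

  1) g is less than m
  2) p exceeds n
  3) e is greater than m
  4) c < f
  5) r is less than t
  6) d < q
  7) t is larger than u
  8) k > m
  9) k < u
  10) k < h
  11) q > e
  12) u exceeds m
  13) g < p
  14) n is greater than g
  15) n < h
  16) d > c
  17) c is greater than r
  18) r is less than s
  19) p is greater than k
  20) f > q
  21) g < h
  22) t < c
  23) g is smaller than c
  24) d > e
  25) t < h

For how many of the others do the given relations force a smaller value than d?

8

Directly below d: e, c.
One step further: g, m, r, t (6 so far).
One step further: u (7 so far).
One step further: k (8 so far).
Nothing else is reachable below d; 8 in all.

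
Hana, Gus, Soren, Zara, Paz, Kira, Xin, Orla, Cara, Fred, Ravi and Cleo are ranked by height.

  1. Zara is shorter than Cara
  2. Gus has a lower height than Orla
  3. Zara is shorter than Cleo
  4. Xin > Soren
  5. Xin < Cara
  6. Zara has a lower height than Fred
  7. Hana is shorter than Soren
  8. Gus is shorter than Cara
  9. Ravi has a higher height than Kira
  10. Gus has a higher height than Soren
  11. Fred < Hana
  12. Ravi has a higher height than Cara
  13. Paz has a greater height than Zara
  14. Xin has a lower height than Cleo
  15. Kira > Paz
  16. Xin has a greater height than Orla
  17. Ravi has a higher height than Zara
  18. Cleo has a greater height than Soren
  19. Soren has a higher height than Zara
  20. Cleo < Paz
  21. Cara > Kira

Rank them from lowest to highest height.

The consecutive links are each given: Zara < Fred; Fred < Hana; Hana < Soren; Soren < Gus; Gus < Orla; Orla < Xin; Xin < Cleo; Cleo < Paz; Paz < Kira; Kira < Cara; Cara < Ravi.

Zara < Fred < Hana < Soren < Gus < Orla < Xin < Cleo < Paz < Kira < Cara < Ravi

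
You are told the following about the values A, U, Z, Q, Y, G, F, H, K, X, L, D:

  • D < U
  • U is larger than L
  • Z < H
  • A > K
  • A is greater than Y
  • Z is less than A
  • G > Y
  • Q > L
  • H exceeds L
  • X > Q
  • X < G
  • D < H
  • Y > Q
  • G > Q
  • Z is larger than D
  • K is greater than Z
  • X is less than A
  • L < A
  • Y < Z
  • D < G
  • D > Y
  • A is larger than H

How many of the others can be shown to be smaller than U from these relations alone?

The elements the relations force below U are L, Q, Y, D — no chain reaches any other.
That is 4.

4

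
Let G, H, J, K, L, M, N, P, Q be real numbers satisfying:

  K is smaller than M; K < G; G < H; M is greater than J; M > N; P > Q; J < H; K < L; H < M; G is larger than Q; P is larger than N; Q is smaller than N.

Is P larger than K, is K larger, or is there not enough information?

Following every chain through K: above K we get G, L, H, M.
P is not reached, and no chain runs the other way from P to K.
So the given relations leave the order of K and P undetermined.

undetermined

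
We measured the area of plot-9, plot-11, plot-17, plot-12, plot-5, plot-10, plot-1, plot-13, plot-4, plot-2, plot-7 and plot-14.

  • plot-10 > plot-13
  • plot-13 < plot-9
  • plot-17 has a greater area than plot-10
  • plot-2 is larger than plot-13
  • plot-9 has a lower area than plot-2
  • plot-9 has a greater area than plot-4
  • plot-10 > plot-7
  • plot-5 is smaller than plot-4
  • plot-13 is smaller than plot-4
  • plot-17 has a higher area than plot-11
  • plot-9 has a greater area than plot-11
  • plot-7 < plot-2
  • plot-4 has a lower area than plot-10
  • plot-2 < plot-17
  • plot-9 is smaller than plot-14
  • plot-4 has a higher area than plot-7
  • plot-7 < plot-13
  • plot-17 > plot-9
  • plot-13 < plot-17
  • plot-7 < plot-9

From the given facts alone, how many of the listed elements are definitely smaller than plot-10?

The elements the relations force below plot-10 are plot-5, plot-7, plot-13, plot-4 — no chain reaches any other.
That is 4.

4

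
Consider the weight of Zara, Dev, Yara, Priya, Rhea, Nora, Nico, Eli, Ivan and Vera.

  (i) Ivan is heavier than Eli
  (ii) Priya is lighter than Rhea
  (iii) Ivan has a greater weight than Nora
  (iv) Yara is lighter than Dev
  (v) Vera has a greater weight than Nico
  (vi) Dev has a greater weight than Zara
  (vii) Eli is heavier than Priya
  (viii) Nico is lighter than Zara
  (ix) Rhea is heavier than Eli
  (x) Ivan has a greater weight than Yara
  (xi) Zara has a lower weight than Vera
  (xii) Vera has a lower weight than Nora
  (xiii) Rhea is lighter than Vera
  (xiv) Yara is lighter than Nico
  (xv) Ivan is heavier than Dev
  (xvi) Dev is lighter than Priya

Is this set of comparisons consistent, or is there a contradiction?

consistent

Every relation is compatible with Yara < Nico < Zara < Dev < Priya < Eli < Rhea < Vera < Nora < Ivan; the set is consistent.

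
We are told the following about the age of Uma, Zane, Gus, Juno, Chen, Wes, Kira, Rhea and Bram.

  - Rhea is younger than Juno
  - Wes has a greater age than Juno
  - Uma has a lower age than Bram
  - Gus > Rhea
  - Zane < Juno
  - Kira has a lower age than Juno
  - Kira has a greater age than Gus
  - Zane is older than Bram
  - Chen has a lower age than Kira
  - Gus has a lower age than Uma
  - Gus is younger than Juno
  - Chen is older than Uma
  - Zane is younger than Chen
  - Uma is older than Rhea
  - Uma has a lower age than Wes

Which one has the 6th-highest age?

Bram

Chaining the given pairs: Rhea < Gus < Uma < Bram < Zane < Chen < Kira < Juno < Wes.
Counting 6 from the largest end gives Bram.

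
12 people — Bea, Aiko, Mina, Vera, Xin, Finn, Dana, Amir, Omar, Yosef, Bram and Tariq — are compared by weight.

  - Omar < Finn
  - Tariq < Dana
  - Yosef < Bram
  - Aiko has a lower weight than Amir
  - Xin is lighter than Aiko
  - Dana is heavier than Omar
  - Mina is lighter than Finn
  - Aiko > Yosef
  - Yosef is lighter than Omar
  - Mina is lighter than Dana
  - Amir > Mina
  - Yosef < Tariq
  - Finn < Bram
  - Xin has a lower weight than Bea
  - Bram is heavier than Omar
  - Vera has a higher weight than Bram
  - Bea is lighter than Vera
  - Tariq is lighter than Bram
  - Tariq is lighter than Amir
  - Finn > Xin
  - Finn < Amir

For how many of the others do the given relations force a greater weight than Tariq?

4

Directly above Tariq: Dana, Bram, Amir.
One step further: Vera (4 so far).
Nothing else is reachable above Tariq; 4 in all.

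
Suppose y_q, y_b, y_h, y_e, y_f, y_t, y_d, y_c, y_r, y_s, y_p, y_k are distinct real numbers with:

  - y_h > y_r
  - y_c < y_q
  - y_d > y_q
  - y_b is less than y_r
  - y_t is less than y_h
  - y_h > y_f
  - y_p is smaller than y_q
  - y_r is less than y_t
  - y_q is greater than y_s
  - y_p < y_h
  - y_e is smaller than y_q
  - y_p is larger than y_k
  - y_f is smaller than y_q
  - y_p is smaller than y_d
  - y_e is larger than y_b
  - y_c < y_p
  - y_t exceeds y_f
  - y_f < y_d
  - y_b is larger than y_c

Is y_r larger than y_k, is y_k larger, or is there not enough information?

undetermined

Following every chain through y_k: above y_k we get y_p, y_q, y_h, y_d.
y_r is not reached, and no chain runs the other way from y_r to y_k.
So the given relations leave the order of y_k and y_r undetermined.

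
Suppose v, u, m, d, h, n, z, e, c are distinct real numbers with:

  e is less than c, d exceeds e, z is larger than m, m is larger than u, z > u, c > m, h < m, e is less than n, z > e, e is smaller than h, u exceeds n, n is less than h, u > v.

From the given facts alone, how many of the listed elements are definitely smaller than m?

5

From m the given relations immediately reach h, u.
From those, e, n, v — 5 in total.
No other element is forced below m by the given relations, so the count is 5.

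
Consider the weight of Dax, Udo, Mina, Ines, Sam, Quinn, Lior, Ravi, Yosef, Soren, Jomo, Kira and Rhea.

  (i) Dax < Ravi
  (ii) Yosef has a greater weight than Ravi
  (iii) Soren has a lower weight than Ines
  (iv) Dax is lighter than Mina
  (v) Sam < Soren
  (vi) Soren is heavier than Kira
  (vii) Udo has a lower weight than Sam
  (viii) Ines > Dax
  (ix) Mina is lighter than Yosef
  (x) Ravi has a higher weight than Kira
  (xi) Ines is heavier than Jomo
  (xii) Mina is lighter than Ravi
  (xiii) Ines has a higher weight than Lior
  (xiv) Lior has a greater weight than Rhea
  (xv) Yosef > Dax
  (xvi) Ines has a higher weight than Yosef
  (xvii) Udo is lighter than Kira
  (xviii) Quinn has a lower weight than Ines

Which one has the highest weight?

Udo is not greatest since Udo < Sam; Dax is not greatest since Dax < Ines; Rhea is not greatest since Rhea < Lior; Mina is not greatest since Mina < Ravi; Kira is not greatest since Kira < Ravi; Lior is not greatest since Lior < Ines; Jomo is not greatest since Jomo < Ines; Sam is not greatest since Sam < Soren; Ravi is not greatest since Ravi < Yosef; Quinn is not greatest since Quinn < Ines; Yosef is not greatest since Yosef < Ines; Soren is not greatest since Soren < Ines.
Only Ines has nothing above it, so Ines is the highest weight.

Ines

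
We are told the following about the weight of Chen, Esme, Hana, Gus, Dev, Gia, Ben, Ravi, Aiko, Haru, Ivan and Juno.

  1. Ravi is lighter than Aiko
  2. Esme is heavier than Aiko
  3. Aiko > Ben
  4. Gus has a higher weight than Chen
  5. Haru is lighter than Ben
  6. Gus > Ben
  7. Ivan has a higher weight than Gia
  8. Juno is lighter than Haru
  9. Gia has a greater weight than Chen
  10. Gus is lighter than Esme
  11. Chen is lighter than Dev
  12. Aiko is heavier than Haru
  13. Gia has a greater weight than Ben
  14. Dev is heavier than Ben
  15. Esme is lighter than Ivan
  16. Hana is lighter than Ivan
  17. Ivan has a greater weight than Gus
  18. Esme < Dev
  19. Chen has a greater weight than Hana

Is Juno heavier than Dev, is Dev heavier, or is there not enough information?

Juno < Haru and Haru < Ben give Juno < Ben.
Then Ben < Gus extends the chain to Gus.
With Gus < Esme: Juno < Haru < Ben < Gus < Esme.
Then Esme < Dev extends the chain to Dev.
So Dev is heavier.

Dev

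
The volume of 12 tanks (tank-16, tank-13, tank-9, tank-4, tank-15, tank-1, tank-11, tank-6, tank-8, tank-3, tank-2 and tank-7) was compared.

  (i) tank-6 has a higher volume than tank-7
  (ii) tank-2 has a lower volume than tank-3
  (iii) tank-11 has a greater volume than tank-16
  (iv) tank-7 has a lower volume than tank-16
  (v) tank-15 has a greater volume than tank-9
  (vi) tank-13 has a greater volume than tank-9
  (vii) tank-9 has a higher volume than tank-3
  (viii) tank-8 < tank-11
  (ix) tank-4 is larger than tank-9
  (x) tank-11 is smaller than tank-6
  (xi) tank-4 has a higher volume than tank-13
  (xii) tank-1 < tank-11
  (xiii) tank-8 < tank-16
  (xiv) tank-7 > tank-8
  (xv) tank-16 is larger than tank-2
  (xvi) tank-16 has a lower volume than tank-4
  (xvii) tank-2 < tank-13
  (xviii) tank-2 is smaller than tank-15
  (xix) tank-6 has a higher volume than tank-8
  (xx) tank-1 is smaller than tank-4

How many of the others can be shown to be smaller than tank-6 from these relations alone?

From tank-6 the given relations immediately reach tank-8, tank-7, tank-11.
From those, tank-1, tank-16 — 5 in total.
From those, tank-2 — 6 in total.
No other element is forced below tank-6 by the given relations, so the count is 6.

6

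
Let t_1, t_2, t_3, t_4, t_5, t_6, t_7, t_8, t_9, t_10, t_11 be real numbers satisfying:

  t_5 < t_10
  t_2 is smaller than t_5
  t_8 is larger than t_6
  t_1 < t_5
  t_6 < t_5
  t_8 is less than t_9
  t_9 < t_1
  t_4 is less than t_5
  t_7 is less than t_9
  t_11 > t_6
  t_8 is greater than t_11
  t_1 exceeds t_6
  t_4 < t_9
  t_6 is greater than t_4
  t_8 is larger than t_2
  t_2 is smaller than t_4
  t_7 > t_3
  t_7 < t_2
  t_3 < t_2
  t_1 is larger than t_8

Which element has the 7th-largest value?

t_6

Chaining the given pairs: t_3 < t_7 < t_2 < t_4 < t_6 < t_11 < t_8 < t_9 < t_1 < t_5 < t_10.
The 7th largest is t_6.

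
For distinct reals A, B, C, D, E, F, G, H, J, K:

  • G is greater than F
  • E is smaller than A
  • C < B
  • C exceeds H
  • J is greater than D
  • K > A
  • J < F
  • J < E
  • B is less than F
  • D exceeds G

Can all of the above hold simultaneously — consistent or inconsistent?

inconsistent

We have J < F stated directly, yet also F < G < D < J by chaining the others — so F < J. Contradiction.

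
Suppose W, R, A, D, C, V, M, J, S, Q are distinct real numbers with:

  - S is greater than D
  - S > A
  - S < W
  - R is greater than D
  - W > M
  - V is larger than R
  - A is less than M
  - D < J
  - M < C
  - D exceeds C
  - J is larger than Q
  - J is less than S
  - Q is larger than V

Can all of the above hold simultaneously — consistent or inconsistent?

consistent

The single ordering A < M < C < D < R < V < Q < J < S < W satisfies every listed relation, so no contradiction arises.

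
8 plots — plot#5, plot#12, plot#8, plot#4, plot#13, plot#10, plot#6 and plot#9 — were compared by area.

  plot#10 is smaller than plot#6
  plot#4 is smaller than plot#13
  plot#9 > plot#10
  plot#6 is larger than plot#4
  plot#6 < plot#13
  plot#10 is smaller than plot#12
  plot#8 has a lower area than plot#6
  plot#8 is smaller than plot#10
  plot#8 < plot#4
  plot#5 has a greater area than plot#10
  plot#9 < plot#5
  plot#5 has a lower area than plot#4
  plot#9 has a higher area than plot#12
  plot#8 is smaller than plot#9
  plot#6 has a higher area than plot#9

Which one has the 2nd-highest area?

The consecutive relations fix a unique order: plot#8 < plot#10 < plot#12 < plot#9 < plot#5 < plot#4 < plot#6 < plot#13.
The 2nd largest is plot#6.

plot#6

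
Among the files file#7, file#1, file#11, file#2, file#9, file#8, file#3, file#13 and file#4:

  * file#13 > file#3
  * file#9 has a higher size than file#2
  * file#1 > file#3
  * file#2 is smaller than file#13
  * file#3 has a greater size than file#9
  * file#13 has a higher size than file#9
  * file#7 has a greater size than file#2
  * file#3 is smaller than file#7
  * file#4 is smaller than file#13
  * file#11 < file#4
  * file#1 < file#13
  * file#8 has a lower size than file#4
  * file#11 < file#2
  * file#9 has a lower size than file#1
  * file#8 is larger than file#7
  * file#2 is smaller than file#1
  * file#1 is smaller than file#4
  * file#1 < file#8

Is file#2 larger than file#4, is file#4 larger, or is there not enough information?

file#4

file#2 < file#9 < file#3 < file#1 < file#8 < file#4, by transitivity through file#9, file#3, file#1, file#8.
So file#4 is larger.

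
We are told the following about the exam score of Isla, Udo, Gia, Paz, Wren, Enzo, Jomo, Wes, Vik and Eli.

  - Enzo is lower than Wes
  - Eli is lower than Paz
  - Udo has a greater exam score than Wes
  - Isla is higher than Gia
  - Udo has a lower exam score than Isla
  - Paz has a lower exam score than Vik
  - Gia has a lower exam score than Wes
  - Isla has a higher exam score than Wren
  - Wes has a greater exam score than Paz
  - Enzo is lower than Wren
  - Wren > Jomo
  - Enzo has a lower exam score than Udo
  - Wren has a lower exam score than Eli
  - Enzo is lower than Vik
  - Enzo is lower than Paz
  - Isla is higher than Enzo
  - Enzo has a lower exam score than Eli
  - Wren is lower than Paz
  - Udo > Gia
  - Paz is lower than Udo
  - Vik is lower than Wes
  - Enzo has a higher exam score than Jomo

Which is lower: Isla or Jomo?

Jomo

Jomo < Enzo and Enzo < Wren give Jomo < Wren.
With Wren < Eli: Jomo < Enzo < Wren < Eli.
Then Eli < Paz extends the chain to Paz.
Then Paz < Vik extends the chain to Vik.
Then Vik < Wes extends the chain to Wes.
With Wes < Udo: Jomo < Enzo < Wren < Eli < Paz < Vik < Wes < Udo.
Then Udo < Isla extends the chain to Isla.
So Jomo < Isla; Jomo is the lower of the two.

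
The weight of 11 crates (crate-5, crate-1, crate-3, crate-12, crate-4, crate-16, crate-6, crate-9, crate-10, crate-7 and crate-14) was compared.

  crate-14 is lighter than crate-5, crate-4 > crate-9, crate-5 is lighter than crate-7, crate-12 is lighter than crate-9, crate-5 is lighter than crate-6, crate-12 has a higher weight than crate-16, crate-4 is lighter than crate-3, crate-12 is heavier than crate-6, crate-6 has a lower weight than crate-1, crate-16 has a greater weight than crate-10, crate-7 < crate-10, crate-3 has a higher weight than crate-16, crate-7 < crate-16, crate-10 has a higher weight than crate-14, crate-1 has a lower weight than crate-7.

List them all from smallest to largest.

The consecutive links are each given: crate-14 < crate-5; crate-5 < crate-6; crate-6 < crate-1; crate-1 < crate-7; crate-7 < crate-10; crate-10 < crate-16; crate-16 < crate-12; crate-12 < crate-9; crate-9 < crate-4; crate-4 < crate-3.

crate-14 < crate-5 < crate-6 < crate-1 < crate-7 < crate-10 < crate-16 < crate-12 < crate-9 < crate-4 < crate-3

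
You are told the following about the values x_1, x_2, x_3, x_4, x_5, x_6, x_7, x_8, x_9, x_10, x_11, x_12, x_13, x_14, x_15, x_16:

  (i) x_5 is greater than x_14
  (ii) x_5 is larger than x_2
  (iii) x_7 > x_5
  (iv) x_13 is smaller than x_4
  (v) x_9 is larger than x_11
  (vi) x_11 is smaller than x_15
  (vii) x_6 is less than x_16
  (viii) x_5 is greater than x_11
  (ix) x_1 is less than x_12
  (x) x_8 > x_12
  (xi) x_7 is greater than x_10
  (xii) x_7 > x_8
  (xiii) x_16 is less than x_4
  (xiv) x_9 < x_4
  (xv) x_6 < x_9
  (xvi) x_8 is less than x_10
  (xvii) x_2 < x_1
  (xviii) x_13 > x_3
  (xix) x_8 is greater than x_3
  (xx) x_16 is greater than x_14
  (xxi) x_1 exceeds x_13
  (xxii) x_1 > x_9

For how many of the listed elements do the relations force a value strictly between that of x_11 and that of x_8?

Chaining upward from x_11 reaches: x_15, x_9, x_5, x_1, x_12, x_4, x_10, x_7.
Chaining downward from x_8 reaches: x_3, x_13, x_6, x_2, x_9, x_1, x_12.
Strictly between x_11 and x_8 are those in both lists: x_9, x_1, x_12 — 3 elements.

3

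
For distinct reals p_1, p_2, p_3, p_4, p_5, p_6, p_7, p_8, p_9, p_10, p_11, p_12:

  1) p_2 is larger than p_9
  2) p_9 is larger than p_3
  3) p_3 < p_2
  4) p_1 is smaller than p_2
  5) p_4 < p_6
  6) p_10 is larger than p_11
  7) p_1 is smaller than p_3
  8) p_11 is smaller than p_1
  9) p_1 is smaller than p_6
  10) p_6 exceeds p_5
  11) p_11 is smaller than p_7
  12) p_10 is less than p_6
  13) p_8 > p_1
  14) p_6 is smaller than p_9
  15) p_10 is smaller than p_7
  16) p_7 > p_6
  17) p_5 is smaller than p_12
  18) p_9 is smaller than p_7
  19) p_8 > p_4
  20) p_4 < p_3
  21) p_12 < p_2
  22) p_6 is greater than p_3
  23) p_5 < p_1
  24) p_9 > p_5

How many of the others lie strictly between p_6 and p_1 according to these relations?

Chaining upward from p_1 reaches: p_8, p_3, p_9, p_7, p_2.
Chaining downward from p_6 reaches: p_5, p_4, p_11, p_3, p_10.
Strictly between p_1 and p_6 are those in both lists: p_3 — 1 element.

1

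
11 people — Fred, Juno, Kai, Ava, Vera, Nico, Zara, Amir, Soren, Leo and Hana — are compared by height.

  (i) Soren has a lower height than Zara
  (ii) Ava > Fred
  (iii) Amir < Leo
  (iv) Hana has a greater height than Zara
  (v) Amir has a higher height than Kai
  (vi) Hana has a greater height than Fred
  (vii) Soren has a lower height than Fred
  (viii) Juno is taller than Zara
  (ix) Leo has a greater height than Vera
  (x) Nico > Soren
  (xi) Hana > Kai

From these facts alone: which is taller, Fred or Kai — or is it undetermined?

Following every chain through Kai: above Kai we get Amir, Hana, Leo.
Fred is not reached, and no chain runs the other way from Fred to Kai.
So the given relations leave the order of Kai and Fred undetermined.

undetermined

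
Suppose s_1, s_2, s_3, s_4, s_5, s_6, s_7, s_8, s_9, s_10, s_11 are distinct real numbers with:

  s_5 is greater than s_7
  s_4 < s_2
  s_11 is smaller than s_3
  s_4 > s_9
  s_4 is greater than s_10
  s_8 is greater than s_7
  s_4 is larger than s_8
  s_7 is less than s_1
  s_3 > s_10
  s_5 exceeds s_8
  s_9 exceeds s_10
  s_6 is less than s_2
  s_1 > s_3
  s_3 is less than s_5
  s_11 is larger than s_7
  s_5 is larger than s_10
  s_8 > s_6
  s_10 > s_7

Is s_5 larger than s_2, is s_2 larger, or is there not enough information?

Following every chain through s_5: below s_5 we get s_7, s_10, s_6, s_11, s_3, s_8.
s_2 is not reached, and no chain runs the other way from s_2 to s_5.
So the given relations leave the order of s_5 and s_2 undetermined.

undetermined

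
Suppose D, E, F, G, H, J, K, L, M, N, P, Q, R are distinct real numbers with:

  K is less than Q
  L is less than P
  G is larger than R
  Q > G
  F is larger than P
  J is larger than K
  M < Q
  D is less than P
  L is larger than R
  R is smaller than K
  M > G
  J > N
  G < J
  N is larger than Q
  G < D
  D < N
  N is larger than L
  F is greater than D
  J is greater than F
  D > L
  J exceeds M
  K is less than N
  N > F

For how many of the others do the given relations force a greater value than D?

From D the given relations immediately reach P, F, N.
From those, J — 4 in total.
Nothing else is reachable above D; 4 in all.

4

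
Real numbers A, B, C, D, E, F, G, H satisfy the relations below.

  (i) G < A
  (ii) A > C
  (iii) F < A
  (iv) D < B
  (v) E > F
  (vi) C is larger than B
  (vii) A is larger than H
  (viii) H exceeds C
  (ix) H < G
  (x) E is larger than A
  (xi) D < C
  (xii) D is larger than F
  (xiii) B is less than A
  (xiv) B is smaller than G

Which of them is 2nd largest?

A

The consecutive relations fix a unique order: F < D < B < C < H < G < A < E.
The 2nd largest is A.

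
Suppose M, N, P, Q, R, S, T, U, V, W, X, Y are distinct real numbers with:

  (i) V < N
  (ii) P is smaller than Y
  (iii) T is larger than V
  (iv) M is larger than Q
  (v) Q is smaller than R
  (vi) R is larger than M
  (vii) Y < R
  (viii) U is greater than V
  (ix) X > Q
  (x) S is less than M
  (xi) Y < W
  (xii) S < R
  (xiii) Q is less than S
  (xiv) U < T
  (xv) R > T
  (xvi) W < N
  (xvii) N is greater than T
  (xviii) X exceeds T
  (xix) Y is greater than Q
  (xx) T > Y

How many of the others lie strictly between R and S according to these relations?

The relations place S below R. An element lies strictly between them when it is forced above S and also forced below R.
Above S: {M}. Below R: {Q, V, P, M, Y, U, T}.
Intersection: {M} — 1.

1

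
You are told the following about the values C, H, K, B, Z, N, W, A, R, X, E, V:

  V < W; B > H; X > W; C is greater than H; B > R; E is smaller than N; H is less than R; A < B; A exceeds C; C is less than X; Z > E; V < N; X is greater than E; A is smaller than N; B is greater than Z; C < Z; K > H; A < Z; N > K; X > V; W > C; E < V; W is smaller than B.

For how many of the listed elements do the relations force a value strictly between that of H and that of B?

The relations place H below B. An element lies strictly between them when it is forced above H and also forced below B.
Above H: {C, R, W, A, Z, K, N, X}. Below B: {C, E, R, V, W, A, Z}.
Intersection: {C, R, W, A, Z} — 5.

5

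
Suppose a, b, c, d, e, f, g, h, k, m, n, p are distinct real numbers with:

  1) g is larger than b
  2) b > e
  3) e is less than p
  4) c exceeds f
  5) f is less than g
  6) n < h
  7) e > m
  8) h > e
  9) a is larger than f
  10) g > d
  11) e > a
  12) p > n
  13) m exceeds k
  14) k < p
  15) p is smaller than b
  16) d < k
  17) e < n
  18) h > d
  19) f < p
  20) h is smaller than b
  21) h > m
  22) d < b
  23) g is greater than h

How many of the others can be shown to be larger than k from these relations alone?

The elements the relations force above k are m, e, n, h, p, b, g — no chain reaches any other.
That is 7.

7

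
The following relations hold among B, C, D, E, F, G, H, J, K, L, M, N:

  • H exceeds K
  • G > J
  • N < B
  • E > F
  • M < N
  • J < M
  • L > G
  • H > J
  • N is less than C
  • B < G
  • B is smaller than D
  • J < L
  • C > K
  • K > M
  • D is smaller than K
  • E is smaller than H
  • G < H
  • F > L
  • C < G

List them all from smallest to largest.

J < M < N < B < D < K < C < G < L < F < E < H

Nothing is placed below J, so it is least; from there J < M; M < N; N < B; B < D; D < K; K < C; C < G; G < L; L < F; F < E; E < H, each given directly.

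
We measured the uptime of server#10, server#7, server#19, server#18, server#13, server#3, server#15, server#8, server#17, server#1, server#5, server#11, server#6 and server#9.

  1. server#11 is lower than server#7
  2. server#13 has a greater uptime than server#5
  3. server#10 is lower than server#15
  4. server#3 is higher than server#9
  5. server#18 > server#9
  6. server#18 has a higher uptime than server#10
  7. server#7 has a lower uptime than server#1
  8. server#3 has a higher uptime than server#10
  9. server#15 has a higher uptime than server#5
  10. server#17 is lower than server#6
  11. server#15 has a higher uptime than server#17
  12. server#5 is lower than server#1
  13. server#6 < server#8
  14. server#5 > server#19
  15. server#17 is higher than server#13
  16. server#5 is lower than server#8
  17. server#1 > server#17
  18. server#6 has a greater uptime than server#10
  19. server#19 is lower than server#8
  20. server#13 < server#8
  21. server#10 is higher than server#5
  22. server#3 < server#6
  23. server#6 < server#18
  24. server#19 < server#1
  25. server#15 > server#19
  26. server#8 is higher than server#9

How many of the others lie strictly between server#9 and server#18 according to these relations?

The relations place server#9 below server#18. An element lies strictly between them when it is forced above server#9 and also forced below server#18.
Above server#9: {server#3, server#6, server#8}. Below server#18: {server#19, server#5, server#13, server#17, server#10, server#3, server#6}.
Intersection: {server#3, server#6} — 2.

2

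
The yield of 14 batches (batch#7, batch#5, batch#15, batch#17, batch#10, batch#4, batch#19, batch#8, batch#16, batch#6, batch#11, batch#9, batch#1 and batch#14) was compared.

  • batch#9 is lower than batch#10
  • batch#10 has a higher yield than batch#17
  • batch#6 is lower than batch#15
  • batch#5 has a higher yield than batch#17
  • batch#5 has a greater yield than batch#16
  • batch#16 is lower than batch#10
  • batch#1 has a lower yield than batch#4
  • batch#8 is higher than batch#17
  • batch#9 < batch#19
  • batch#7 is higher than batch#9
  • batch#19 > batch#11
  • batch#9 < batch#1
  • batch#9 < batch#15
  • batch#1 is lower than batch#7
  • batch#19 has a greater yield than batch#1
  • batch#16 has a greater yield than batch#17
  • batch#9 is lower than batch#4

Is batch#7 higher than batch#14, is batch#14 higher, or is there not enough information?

undetermined

Following every chain through batch#14: nothing is chained to batch#14.
batch#7 is not reached, and no chain runs the other way from batch#7 to batch#14.
So the given relations leave the order of batch#14 and batch#7 undetermined.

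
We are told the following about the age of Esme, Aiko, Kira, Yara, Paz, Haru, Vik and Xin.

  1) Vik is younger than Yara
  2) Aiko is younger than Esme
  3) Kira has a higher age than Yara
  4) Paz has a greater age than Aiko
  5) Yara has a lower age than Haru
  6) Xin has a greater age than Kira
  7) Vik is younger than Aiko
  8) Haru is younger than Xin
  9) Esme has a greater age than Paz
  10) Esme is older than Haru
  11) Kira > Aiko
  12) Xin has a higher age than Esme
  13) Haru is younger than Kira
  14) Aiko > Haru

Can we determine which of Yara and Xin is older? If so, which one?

Xin

Yara < Haru and Haru < Aiko give Yara < Aiko.
Then Aiko < Esme extends the chain to Esme.
Then Esme < Xin extends the chain to Xin.
So Xin is older.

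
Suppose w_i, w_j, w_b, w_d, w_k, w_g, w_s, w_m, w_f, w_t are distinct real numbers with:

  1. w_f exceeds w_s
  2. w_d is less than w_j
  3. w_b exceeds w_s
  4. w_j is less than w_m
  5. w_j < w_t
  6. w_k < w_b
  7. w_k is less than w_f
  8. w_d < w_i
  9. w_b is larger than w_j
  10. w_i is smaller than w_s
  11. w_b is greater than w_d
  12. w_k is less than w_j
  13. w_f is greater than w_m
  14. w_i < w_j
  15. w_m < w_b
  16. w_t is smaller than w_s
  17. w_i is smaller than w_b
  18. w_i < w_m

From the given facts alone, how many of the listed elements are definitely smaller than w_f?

Directly below w_f: w_k, w_m, w_s.
One step further: w_i, w_j, w_t (6 so far).
One step further: w_d (7 so far).
No other element is forced below w_f by the given relations, so the count is 7.

7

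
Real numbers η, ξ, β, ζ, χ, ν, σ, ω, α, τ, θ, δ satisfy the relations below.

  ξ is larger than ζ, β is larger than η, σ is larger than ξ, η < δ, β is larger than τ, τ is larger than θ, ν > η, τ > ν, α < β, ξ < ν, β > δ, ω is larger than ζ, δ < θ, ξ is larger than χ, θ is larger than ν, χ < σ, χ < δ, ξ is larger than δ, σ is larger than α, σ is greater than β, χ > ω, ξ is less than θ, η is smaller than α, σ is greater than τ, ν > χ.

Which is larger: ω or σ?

σ

Chaining the given relations: ω < χ < δ < ξ < ν < θ < τ < β < σ.
So ω < σ; σ is the larger of the two.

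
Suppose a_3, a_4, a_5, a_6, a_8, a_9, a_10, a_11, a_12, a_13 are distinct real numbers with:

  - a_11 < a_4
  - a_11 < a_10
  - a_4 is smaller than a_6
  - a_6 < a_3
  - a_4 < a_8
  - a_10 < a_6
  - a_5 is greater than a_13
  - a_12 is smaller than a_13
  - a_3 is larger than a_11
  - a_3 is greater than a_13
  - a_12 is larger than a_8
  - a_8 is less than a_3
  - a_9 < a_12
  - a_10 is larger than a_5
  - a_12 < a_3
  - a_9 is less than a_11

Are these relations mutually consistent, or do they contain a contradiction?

Every relation is compatible with a_9 < a_11 < a_4 < a_8 < a_12 < a_13 < a_5 < a_10 < a_6 < a_3; the set is consistent.

consistent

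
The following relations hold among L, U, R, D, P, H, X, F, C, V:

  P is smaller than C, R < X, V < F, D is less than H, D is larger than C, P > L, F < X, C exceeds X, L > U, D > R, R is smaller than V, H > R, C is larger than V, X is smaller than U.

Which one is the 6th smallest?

L

Chaining the given pairs: R < V < F < X < U < L < P < C < D < H.
The 6th smallest is L.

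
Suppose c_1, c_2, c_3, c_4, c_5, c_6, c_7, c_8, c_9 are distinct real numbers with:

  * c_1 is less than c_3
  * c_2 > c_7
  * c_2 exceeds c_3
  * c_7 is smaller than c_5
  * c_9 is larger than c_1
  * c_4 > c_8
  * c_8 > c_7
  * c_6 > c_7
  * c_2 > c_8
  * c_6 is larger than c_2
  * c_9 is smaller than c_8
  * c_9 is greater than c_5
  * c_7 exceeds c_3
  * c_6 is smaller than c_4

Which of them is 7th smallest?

Chaining the given pairs: c_1 < c_3 < c_7 < c_5 < c_9 < c_8 < c_2 < c_6 < c_4.
The 7th smallest is c_2.

c_2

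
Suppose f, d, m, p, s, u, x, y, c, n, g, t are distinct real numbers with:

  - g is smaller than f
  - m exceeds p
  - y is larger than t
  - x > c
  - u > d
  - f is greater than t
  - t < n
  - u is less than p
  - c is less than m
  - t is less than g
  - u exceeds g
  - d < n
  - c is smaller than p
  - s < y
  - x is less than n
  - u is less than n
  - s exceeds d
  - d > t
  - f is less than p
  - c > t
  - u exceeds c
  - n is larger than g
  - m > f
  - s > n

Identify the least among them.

t

c is not least since t < c; x is not least since c < x; g is not least since t < g; f is not least since g < f; d is not least since t < d; u is not least since c < u; n is not least since g < n; p is not least since u < p; s is not least since d < s; m is not least since f < m; y is not least since s < y.
Only t has nothing below it, so t is the least.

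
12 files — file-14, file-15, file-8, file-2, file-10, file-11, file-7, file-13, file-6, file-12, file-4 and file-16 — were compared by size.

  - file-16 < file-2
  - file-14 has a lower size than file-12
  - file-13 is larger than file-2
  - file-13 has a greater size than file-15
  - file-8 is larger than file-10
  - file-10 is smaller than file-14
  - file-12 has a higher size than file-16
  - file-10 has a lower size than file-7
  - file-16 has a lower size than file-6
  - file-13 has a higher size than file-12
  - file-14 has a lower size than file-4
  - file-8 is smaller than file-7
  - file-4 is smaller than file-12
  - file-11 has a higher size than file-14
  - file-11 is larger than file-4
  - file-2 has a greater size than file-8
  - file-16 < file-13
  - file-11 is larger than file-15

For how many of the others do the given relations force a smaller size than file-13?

The elements the relations force below file-13 are file-10, file-14, file-15, file-16, file-8, file-2, file-4, file-12 — no chain reaches any other.
That is 8.

8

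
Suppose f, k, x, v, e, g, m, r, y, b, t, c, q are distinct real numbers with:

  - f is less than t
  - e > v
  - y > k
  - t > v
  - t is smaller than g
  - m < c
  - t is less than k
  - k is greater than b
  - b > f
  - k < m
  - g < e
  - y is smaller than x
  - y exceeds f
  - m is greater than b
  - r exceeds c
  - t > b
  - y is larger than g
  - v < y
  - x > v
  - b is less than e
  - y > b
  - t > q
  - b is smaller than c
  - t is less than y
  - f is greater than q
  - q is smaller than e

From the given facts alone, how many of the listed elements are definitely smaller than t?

4

From t the given relations immediately reach v, q, f, b.
No other element is forced below t by the given relations, so the count is 4.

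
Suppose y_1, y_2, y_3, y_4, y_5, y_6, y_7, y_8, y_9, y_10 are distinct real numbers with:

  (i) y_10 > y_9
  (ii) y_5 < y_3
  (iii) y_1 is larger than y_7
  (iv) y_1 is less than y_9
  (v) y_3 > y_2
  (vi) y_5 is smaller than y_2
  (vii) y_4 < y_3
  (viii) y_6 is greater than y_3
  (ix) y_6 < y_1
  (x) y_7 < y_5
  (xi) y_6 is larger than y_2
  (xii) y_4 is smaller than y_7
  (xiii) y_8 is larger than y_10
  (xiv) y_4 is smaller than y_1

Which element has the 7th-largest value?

y_2

Piecing the relations together gives one ordering: y_4 < y_7 < y_5 < y_2 < y_3 < y_6 < y_1 < y_9 < y_10 < y_8.
The 7th largest is y_2.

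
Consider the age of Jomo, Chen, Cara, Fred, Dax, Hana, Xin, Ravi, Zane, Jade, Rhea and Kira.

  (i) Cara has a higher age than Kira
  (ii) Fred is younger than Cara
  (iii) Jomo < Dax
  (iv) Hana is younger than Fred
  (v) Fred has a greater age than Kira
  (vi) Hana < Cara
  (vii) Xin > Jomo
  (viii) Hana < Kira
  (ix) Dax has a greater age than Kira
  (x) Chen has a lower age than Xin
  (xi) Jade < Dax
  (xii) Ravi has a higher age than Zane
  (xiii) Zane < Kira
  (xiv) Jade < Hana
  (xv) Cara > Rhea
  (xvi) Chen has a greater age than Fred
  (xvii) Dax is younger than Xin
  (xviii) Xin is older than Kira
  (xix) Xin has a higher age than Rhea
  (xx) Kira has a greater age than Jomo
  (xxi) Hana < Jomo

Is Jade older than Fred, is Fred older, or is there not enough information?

Fred

Jade < Hana and Hana < Jomo give Jade < Jomo.
With Jomo < Kira: Jade < Hana < Jomo < Kira.
With Kira < Fred: Jade < Hana < Jomo < Kira < Fred.
So Fred is older.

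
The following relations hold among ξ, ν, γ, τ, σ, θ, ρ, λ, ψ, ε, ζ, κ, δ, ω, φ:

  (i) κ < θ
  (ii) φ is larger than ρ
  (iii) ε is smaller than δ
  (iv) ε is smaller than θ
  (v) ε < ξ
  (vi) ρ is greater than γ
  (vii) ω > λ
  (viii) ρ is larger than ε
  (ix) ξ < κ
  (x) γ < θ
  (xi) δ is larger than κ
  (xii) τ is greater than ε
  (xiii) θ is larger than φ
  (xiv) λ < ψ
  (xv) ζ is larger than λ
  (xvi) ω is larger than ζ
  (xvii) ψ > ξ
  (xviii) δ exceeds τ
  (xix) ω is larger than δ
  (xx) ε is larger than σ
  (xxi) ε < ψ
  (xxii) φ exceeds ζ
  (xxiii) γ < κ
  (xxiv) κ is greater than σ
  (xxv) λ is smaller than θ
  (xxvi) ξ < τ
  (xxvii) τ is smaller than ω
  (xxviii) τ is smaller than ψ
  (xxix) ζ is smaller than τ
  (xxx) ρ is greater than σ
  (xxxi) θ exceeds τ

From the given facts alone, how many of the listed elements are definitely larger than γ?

From γ the given relations immediately reach ρ, κ, θ.
From those, φ, δ — 5 in total.
From those, ω — 6 in total.
Nothing else is reachable above γ; 6 in all.

6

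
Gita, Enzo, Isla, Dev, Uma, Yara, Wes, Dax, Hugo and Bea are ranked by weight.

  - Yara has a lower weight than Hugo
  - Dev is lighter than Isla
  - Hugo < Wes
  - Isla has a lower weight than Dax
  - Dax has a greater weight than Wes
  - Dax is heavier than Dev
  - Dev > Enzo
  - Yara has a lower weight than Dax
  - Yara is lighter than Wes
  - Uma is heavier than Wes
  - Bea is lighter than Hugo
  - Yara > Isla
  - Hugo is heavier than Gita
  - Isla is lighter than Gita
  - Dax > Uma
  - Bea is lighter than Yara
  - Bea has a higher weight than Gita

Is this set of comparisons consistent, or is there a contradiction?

The single ordering Enzo < Dev < Isla < Gita < Bea < Yara < Hugo < Wes < Uma < Dax satisfies every listed relation, so no contradiction arises.

consistent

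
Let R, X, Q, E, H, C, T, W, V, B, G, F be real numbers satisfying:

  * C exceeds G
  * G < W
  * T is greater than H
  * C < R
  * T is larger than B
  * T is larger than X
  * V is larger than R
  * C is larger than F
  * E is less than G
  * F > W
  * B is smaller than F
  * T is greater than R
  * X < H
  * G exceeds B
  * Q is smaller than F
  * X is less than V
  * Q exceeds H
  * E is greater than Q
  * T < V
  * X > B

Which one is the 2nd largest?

The consecutive relations fix a unique order: B < X < H < Q < E < G < W < F < C < R < T < V.
Counting 2 from the largest end gives T.

T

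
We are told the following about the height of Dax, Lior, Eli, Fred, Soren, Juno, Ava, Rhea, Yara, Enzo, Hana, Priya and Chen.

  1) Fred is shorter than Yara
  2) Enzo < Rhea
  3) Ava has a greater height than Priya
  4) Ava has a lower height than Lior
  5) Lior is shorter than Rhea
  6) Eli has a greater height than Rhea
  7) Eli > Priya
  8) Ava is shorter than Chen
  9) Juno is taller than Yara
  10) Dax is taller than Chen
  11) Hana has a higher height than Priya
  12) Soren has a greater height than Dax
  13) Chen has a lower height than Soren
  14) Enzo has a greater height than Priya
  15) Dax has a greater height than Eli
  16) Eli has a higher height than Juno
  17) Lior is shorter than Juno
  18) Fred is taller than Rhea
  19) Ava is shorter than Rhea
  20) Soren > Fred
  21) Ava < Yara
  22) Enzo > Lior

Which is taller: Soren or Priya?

Link the given pairs in sequence: Priya < Ava; Ava < Lior; Lior < Enzo; Enzo < Rhea; Rhea < Fred; Fred < Yara; Yara < Juno; Juno < Eli; Eli < Dax; Dax < Soren.
Chaining these gives Priya < Ava < Lior < Enzo < Rhea < Fred < Yara < Juno < Eli < Dax < Soren.
So Priya < Soren; Soren is the taller of the two.

Soren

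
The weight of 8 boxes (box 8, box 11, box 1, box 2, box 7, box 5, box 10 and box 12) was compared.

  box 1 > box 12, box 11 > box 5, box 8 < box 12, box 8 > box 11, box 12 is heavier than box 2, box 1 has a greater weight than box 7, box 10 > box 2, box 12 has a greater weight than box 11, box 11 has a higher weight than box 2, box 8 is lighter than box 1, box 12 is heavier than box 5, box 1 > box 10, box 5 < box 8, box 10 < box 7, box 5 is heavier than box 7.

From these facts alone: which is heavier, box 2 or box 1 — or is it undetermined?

box 2 < box 10 and box 10 < box 7 give box 2 < box 7.
Then box 7 < box 5 extends the chain to box 5.
Then box 5 < box 11 extends the chain to box 11.
With box 11 < box 8: box 2 < box 10 < box 7 < box 5 < box 11 < box 8.
With box 8 < box 12: box 2 < box 10 < box 7 < box 5 < box 11 < box 8 < box 12.
Then box 12 < box 1 extends the chain to box 1.
So box 1 is heavier.

box 1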